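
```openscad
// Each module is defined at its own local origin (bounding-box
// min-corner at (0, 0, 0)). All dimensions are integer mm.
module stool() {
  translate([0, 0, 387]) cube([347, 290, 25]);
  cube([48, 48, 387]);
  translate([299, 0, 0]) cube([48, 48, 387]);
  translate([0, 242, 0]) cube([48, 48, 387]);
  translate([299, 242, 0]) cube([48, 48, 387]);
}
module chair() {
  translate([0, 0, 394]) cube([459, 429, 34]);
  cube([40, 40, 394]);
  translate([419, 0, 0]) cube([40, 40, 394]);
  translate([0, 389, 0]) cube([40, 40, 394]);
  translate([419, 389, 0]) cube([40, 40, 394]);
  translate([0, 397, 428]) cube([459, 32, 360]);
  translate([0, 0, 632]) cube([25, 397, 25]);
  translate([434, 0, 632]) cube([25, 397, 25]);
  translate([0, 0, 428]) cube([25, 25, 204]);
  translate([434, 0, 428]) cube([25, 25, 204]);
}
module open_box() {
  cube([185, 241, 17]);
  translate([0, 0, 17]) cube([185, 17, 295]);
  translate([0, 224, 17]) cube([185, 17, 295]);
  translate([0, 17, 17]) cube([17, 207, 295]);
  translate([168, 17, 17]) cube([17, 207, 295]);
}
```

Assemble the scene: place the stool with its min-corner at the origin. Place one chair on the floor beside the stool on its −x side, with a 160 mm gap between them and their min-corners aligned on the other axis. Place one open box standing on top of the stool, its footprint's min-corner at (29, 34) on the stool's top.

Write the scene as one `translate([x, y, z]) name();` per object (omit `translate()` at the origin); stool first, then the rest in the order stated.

stool();
translate([-619, 0, 0]) chair();
translate([29, 34, 412]) open_box();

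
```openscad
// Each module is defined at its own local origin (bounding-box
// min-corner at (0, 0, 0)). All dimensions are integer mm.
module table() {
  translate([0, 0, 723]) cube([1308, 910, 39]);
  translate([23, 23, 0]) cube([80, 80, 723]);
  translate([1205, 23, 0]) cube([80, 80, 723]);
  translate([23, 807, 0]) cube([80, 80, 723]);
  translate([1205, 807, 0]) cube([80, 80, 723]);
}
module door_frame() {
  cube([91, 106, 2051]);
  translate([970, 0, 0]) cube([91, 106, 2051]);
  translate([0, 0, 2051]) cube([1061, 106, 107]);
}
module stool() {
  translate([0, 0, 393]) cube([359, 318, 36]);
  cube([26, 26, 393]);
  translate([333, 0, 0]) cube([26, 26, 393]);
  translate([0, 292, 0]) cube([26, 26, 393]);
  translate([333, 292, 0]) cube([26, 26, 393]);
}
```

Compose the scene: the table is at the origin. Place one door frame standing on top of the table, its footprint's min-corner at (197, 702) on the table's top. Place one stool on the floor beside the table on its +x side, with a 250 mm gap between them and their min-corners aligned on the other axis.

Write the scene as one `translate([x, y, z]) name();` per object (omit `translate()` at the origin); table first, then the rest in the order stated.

table();
translate([197, 702, 762]) door_frame();
translate([1558, 0, 0]) stool();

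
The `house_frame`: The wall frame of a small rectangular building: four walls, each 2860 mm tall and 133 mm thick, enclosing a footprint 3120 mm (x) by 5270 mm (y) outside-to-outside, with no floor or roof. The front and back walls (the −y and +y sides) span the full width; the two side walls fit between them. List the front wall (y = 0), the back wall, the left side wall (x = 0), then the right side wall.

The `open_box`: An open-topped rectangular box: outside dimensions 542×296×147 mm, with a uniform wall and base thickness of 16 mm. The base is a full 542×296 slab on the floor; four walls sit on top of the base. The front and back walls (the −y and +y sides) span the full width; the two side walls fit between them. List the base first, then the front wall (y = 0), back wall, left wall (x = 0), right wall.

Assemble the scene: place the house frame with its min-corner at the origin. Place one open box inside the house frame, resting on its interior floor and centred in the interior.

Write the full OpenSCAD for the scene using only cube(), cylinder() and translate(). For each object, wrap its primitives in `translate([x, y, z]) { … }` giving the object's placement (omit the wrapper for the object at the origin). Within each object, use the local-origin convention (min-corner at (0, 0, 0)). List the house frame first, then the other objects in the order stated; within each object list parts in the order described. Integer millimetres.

cube([3120, 133, 2860]);
translate([0, 5137, 0]) cube([3120, 133, 2860]);
translate([0, 133, 0]) cube([133, 5004, 2860]);
translate([2987, 133, 0]) cube([133, 5004, 2860]);
translate([1289, 2487, 0]) {
  cube([542, 296, 16]);
  translate([0, 0, 16]) cube([542, 16, 131]);
  translate([0, 280, 16]) cube([542, 16, 131]);
  translate([0, 16, 16]) cube([16, 264, 131]);
  translate([526, 16, 16]) cube([16, 264, 131]);
}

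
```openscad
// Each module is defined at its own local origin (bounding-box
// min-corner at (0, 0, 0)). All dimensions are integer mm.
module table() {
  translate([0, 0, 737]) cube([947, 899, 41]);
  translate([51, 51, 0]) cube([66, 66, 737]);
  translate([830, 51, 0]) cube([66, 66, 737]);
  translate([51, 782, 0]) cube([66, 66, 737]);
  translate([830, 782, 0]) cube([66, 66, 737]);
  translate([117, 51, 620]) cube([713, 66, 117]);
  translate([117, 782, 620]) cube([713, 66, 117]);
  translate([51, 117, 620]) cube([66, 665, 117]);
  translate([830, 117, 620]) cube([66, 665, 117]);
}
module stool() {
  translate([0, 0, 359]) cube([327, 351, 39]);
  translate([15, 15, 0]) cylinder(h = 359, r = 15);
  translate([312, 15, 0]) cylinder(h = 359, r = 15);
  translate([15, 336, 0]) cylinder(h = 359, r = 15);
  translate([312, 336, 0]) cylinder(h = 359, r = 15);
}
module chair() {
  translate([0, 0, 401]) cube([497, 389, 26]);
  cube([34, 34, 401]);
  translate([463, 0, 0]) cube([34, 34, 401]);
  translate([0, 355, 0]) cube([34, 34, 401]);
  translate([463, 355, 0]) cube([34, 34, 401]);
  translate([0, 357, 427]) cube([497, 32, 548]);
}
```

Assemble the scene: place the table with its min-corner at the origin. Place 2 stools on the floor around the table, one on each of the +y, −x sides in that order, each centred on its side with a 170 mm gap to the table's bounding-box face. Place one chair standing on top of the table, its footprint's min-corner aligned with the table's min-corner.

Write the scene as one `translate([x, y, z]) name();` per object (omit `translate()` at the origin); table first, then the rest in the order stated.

table();
translate([310, 1069, 0]) stool();
translate([-497, 274, 0]) stool();
translate([0, 0, 778]) chair();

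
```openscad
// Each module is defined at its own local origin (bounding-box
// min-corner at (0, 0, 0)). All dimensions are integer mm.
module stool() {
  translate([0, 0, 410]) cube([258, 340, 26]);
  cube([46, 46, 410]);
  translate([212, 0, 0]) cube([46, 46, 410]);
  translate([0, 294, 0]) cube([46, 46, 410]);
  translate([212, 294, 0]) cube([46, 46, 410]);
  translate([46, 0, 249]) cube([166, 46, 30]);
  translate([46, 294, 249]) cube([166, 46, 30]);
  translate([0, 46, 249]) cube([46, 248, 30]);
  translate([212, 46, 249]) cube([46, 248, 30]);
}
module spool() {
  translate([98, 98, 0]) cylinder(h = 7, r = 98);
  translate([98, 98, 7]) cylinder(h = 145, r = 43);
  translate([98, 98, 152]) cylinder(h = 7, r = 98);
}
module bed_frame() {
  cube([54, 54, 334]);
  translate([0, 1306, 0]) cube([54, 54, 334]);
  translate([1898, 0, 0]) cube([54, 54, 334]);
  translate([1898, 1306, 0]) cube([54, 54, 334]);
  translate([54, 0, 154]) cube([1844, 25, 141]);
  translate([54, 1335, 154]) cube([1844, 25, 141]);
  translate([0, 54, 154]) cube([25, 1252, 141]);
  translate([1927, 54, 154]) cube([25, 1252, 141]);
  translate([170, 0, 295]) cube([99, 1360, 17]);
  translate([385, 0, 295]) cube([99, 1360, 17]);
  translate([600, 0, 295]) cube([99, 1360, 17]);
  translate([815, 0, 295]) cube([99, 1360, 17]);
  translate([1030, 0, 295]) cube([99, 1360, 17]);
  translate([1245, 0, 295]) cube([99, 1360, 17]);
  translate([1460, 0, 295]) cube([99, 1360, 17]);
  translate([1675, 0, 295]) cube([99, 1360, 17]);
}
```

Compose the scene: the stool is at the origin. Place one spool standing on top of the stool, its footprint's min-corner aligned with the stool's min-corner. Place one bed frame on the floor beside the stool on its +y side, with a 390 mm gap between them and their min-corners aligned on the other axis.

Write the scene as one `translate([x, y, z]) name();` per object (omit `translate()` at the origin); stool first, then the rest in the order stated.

stool();
translate([0, 0, 436]) spool();
translate([0, 730, 0]) bed_frame();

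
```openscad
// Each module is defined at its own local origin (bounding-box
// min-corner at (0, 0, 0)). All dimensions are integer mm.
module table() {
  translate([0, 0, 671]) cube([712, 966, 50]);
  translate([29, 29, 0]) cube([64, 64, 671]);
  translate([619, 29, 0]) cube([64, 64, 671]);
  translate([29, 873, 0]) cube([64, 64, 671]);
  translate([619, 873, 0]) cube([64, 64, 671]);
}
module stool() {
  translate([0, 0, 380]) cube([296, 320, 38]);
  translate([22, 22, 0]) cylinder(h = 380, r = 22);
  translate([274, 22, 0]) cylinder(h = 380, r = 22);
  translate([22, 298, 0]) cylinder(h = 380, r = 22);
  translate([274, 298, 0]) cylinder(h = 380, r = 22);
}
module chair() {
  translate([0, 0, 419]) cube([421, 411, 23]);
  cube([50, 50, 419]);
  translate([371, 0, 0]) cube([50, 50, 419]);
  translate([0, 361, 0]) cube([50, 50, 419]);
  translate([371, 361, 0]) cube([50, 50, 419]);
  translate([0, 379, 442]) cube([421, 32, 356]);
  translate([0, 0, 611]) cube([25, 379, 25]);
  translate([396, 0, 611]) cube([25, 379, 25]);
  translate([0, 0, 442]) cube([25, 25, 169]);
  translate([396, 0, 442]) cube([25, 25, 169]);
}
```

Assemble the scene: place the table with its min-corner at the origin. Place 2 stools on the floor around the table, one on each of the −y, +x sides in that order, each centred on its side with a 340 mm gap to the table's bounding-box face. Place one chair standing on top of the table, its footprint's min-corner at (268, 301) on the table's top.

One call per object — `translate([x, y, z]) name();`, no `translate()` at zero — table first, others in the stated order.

table();
translate([208, -660, 0]) stool();
translate([1052, 323, 0]) stool();
translate([268, 301, 721]) chair();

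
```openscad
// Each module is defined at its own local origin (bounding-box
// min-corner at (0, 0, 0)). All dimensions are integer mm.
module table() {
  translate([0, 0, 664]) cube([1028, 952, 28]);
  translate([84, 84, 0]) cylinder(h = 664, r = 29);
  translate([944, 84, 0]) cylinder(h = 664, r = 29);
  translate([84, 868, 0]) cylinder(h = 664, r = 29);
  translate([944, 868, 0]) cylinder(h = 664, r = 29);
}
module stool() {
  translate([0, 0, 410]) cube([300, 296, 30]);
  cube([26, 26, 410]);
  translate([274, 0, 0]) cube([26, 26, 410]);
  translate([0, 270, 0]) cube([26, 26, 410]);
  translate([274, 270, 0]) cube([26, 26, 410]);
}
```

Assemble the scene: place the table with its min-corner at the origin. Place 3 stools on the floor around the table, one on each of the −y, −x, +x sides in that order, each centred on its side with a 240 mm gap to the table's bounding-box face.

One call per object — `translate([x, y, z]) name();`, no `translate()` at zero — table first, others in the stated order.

table();
translate([364, -536, 0]) stool();
translate([-540, 328, 0]) stool();
translate([1268, 328, 0]) stool();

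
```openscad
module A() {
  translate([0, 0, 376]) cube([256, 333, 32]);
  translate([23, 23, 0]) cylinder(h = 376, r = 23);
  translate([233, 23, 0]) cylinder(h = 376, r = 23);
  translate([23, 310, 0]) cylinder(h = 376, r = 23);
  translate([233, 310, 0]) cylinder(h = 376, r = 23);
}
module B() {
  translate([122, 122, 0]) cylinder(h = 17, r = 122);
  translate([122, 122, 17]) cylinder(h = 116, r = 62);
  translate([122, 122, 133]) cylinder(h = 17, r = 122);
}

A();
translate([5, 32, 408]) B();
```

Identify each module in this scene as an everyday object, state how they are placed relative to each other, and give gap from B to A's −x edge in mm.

The spool's min-x is at 5; the stool's min-x is 0; gap = 5 mm.

A is a stool. B is a spool. The spool is on top of the stool. The gap from the spool to the stool's −x edge is 5 mm.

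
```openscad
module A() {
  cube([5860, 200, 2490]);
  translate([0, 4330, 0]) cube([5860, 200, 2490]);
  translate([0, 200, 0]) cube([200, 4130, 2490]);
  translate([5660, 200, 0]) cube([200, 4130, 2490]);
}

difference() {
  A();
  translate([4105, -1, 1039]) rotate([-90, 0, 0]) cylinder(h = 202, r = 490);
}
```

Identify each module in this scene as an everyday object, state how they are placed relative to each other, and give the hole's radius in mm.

The subtracted cylinder has r = 490 mm.

A is a house frame. The house frame has a circular hole through its front wall. The hole's radius is 490 mm.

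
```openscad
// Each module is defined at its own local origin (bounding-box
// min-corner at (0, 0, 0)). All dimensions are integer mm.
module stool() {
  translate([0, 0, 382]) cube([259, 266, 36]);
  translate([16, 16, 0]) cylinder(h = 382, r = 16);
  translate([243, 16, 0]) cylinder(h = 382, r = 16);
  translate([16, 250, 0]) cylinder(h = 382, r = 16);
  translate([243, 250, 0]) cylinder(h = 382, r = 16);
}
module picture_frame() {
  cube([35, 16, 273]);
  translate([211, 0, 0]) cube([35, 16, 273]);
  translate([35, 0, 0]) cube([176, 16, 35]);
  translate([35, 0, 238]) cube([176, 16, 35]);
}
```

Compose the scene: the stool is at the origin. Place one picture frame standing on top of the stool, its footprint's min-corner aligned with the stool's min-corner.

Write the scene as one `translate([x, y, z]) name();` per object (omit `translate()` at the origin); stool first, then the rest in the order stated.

stool();
translate([0, 0, 418]) picture_frame();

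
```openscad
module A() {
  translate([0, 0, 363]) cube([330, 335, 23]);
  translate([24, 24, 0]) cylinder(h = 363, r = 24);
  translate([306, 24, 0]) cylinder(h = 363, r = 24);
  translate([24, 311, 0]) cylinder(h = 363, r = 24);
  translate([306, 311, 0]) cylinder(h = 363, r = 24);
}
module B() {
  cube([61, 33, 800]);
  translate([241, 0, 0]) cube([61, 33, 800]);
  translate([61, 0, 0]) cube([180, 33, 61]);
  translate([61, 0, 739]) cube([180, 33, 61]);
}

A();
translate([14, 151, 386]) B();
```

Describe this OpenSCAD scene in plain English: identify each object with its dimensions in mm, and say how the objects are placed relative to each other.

A is a four-legged stool. The seat is a 330×335×23 mm slab whose top surface is at z = 386 mm; four round legs, each 48 mm in diameter, run from the floor (z = 0) to the underside of the seat, each leg's axis is inset half a diameter from the nearest pair of seat edges (so the leg's bounding box is flush with the corner).

B is a picture frame with a 180×678 mm rectangular opening (x by z) and a uniform 61 mm border on every side. Frame depth is 33 mm along y. It is built from two vertical stiles running the full outside height and two horizontal rails spanning the gap between the stiles.

The picture frame is on top of the stool, centred.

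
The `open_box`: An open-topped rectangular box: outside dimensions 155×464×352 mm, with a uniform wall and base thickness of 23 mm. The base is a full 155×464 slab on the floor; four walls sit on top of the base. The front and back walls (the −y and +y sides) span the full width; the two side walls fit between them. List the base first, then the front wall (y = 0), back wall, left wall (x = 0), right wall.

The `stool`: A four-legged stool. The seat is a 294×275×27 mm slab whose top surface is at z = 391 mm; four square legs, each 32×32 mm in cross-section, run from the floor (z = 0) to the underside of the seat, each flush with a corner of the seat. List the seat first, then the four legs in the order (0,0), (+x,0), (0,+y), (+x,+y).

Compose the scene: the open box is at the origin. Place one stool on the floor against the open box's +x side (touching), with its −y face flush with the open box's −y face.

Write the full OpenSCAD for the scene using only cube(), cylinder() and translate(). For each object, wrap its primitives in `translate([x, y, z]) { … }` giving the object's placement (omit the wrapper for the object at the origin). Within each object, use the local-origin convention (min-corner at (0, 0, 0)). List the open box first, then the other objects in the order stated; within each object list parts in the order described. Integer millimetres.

cube([155, 464, 23]);
translate([0, 0, 23]) cube([155, 23, 329]);
translate([0, 441, 23]) cube([155, 23, 329]);
translate([0, 23, 23]) cube([23, 418, 329]);
translate([132, 23, 23]) cube([23, 418, 329]);
translate([155, 0, 0]) {
  translate([0, 0, 364]) cube([294, 275, 27]);
  cube([32, 32, 364]);
  translate([262, 0, 0]) cube([32, 32, 364]);
  translate([0, 243, 0]) cube([32, 32, 364]);
  translate([262, 243, 0]) cube([32, 32, 364]);
}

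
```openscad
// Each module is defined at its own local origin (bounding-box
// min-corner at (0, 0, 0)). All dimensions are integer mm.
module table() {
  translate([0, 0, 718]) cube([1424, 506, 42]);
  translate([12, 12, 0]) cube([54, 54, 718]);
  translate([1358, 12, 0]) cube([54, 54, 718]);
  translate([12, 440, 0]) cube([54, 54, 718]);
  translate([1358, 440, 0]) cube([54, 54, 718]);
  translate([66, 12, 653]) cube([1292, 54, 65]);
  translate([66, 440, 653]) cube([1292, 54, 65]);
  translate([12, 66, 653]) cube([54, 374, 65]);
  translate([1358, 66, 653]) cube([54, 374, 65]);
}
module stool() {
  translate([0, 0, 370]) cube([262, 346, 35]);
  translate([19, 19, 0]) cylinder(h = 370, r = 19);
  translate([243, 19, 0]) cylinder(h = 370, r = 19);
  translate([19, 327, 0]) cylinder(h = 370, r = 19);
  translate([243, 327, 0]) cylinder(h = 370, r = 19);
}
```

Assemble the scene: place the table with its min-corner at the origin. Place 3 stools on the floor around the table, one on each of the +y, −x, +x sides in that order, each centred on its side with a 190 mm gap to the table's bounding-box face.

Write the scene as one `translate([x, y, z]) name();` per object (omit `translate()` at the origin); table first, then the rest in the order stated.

table();
translate([581, 696, 0]) stool();
translate([-452, 80, 0]) stool();
translate([1614, 80, 0]) stool();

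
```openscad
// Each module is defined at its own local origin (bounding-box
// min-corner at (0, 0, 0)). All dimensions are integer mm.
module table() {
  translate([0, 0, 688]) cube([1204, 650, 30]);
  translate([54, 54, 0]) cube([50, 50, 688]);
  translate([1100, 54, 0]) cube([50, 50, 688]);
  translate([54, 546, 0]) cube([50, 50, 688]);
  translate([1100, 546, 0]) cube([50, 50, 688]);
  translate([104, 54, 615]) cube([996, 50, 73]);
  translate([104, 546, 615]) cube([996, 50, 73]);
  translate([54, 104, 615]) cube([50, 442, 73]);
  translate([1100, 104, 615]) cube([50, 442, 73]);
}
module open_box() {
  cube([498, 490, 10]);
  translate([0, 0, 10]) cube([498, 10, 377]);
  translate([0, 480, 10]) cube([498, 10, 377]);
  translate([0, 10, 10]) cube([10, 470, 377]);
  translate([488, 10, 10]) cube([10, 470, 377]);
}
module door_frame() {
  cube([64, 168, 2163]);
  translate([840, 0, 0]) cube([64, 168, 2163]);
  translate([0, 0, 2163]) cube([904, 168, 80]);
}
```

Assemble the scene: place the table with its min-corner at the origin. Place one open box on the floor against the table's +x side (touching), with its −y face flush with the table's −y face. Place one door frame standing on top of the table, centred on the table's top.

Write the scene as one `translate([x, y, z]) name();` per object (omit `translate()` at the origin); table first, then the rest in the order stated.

table();
translate([1204, 0, 0]) open_box();
translate([150, 241, 718]) door_frame();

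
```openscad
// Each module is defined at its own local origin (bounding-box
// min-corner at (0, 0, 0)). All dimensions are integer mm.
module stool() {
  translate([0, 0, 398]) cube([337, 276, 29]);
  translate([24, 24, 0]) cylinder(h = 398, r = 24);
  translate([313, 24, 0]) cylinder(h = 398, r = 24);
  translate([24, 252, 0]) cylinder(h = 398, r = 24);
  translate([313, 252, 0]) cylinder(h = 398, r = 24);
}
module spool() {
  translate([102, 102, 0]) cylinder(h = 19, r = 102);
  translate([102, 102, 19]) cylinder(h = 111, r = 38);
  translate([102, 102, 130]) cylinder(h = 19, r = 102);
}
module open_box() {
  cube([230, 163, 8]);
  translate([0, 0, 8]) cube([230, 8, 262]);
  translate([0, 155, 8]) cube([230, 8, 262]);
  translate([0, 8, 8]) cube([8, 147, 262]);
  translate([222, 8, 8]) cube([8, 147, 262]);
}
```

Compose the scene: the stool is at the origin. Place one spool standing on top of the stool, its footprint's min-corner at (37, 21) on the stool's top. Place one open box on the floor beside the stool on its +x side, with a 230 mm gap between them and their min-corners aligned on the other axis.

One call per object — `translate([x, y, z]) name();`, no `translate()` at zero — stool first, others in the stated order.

stool();
translate([37, 21, 427]) spool();
translate([567, 0, 0]) open_box();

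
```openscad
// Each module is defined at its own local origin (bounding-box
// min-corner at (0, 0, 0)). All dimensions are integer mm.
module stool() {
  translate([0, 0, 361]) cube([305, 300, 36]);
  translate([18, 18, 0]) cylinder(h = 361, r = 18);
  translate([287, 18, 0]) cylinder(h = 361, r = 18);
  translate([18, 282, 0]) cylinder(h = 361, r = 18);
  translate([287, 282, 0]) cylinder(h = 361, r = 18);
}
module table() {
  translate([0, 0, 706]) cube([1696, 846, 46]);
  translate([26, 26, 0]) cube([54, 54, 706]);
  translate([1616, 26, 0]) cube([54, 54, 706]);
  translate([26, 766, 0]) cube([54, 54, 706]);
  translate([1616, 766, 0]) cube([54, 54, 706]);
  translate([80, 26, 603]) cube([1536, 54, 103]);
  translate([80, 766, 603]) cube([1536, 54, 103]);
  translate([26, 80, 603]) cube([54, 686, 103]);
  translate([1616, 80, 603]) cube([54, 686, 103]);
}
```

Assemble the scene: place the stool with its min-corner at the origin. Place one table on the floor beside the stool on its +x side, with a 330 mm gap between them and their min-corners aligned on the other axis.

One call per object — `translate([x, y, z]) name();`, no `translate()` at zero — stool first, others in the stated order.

stool();
translate([635, 0, 0]) table();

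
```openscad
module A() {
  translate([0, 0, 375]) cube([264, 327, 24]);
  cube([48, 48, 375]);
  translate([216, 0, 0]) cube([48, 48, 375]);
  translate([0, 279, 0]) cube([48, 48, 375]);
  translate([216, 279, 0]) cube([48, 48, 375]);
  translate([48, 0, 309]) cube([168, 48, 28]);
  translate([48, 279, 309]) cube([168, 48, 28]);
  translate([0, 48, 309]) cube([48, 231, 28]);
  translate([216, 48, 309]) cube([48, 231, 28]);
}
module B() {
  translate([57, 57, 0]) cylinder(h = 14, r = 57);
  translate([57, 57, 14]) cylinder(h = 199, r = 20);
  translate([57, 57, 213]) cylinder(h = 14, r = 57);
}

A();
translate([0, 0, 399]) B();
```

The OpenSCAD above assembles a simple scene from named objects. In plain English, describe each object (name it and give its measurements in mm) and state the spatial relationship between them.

A is a simple wooden stool: a rectangular seat 264 mm (x) by 327 mm (y), 24 mm thick, top face at z = 399 mm, on four square legs, each 48×48 mm in cross-section. The legs rest on z = 0, each flush with a corner of the seat. Four stretchers, 48 mm wide and 28 mm tall, connect adjacent legs with their undersides at z = 309 mm, each running between the inner faces of the legs it joins and aligned with the legs' outer faces on the other axis.

B is a spool: two coaxial disc flanges of radius 57 mm and thickness 14 mm, joined by a core cylinder of radius 20 mm and height 199 mm. The lower flange rests on z = 0 and the three cylinders share a vertical axis.

The spool is on top of the stool.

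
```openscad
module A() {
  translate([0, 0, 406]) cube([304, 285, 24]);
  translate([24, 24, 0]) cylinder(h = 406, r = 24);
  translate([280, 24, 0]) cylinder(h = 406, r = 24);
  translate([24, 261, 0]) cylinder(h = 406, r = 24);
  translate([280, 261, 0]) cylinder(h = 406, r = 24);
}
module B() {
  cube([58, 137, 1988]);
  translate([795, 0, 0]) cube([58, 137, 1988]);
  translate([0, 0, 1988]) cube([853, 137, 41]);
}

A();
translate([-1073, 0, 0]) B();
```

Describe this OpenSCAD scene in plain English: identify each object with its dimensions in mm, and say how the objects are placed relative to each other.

A is a simple wooden stool: a rectangular seat 304 mm (x) by 285 mm (y), 24 mm thick, top face at z = 430 mm, on four round legs, each 48 mm in diameter. The legs rest on z = 0, each leg's axis is inset half a diameter from the nearest pair of seat edges (so the leg's bounding box is flush with the corner).

B is a rectangular door frame: two vertical jambs of 58×137 mm section, 1988 mm tall, with a clear opening 737 mm wide between their inner faces. A header 41 mm tall and 137 mm deep lies on top of the jambs and spans the full outside width.

The door frame is on the floor beside the stool on its −x side.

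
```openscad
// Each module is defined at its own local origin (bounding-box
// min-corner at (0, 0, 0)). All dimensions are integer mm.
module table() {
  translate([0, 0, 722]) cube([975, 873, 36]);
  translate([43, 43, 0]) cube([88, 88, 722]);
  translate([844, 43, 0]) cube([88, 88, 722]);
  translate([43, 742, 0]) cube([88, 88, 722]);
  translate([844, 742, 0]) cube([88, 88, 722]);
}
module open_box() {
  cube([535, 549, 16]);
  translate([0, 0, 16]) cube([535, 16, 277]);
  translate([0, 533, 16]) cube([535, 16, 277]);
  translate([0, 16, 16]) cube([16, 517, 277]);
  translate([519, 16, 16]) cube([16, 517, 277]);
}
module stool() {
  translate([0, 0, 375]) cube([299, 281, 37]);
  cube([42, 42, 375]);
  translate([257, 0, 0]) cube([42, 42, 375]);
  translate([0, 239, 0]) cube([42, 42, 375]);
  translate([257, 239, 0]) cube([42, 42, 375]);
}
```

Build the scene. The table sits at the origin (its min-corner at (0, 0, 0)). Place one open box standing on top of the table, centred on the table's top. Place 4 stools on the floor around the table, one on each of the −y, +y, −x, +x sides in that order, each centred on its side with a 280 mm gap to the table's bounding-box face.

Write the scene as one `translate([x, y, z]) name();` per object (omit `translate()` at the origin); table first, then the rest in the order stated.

table();
translate([220, 162, 758]) open_box();
translate([338, -561, 0]) stool();
translate([338, 1153, 0]) stool();
translate([-579, 296, 0]) stool();
translate([1255, 296, 0]) stool();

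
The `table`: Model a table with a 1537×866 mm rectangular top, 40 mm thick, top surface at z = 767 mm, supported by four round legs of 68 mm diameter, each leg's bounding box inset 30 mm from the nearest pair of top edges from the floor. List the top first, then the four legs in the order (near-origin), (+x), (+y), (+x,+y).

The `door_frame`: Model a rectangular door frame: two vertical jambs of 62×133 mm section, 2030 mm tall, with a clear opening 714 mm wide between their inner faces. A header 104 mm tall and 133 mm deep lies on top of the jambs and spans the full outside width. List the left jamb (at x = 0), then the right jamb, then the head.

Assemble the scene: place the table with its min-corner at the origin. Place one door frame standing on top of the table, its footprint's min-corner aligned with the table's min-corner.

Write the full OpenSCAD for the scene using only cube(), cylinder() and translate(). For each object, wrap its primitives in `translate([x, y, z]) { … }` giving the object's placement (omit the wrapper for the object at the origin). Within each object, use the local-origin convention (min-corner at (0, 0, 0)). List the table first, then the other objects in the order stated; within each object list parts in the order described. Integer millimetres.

translate([0, 0, 727]) cube([1537, 866, 40]);
translate([64, 64, 0]) cylinder(h = 727, r = 34);
translate([1473, 64, 0]) cylinder(h = 727, r = 34);
translate([64, 802, 0]) cylinder(h = 727, r = 34);
translate([1473, 802, 0]) cylinder(h = 727, r = 34);
translate([0, 0, 767]) {
  cube([62, 133, 2030]);
  translate([776, 0, 0]) cube([62, 133, 2030]);
  translate([0, 0, 2030]) cube([838, 133, 104]);
}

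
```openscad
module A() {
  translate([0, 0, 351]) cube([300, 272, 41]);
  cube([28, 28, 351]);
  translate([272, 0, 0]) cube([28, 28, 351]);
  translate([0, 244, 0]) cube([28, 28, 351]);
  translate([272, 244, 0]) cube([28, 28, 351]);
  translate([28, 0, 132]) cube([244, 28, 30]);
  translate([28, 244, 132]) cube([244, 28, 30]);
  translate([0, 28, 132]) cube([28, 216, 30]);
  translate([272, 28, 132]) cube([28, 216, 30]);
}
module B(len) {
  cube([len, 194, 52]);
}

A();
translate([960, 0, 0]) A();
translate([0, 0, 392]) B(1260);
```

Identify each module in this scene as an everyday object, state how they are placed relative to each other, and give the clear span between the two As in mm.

Second stool starts at x = 960; first ends at x = 300; clear span = 960 − 300 = 660 mm.

A is a stool. B is a beam. A beam spans the tops of two stools. The clear span between the two stools is 660 mm.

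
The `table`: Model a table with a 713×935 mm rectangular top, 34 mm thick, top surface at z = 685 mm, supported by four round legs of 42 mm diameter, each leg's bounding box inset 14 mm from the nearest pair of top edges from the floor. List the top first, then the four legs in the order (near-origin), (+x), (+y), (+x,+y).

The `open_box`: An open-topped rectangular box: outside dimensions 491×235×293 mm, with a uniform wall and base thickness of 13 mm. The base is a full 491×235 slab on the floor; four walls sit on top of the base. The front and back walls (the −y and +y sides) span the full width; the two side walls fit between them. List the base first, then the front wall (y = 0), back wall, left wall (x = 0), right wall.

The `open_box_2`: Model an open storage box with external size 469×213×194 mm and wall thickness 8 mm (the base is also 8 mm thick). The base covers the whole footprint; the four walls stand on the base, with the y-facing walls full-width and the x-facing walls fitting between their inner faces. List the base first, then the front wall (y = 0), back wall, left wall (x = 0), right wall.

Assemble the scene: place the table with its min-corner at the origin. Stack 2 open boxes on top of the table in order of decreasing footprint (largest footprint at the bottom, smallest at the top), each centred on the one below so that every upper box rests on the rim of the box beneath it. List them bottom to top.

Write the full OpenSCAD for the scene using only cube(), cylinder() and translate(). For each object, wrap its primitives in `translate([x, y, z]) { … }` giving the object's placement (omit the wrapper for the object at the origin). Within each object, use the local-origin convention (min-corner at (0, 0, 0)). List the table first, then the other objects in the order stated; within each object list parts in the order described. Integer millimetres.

translate([0, 0, 651]) cube([713, 935, 34]);
translate([35, 35, 0]) cylinder(h = 651, r = 21);
translate([678, 35, 0]) cylinder(h = 651, r = 21);
translate([35, 900, 0]) cylinder(h = 651, r = 21);
translate([678, 900, 0]) cylinder(h = 651, r = 21);
translate([111, 350, 685]) {
  cube([491, 235, 13]);
  translate([0, 0, 13]) cube([491, 13, 280]);
  translate([0, 222, 13]) cube([491, 13, 280]);
  translate([0, 13, 13]) cube([13, 209, 280]);
  translate([478, 13, 13]) cube([13, 209, 280]);
}
translate([122, 361, 978]) {
  cube([469, 213, 8]);
  translate([0, 0, 8]) cube([469, 8, 186]);
  translate([0, 205, 8]) cube([469, 8, 186]);
  translate([0, 8, 8]) cube([8, 197, 186]);
  translate([461, 8, 8]) cube([8, 197, 186]);
}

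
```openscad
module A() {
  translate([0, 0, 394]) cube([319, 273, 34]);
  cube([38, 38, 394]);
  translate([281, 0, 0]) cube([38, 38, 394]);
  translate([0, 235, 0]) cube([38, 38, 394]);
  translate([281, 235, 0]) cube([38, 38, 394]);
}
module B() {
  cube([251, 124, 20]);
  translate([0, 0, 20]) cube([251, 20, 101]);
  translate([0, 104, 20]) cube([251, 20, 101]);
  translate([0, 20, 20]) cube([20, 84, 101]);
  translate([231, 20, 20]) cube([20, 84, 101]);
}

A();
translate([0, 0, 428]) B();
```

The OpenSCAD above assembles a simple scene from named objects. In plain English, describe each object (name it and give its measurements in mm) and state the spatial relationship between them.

A is a simple wooden stool: a rectangular seat 319 mm (x) by 273 mm (y), 34 mm thick, top face at z = 428 mm, on four square legs, each 38×38 mm in cross-section. The legs rest on z = 0, each flush with a corner of the seat.

B is an open-topped rectangular box: outside dimensions 251×124×121 mm, with a uniform wall and base thickness of 20 mm. The base is a full 251×124 slab on the floor; four walls sit on top of the base. The front and back walls (the −y and +y sides) span the full width; the two side walls fit between them.

The open box is on top of the stool.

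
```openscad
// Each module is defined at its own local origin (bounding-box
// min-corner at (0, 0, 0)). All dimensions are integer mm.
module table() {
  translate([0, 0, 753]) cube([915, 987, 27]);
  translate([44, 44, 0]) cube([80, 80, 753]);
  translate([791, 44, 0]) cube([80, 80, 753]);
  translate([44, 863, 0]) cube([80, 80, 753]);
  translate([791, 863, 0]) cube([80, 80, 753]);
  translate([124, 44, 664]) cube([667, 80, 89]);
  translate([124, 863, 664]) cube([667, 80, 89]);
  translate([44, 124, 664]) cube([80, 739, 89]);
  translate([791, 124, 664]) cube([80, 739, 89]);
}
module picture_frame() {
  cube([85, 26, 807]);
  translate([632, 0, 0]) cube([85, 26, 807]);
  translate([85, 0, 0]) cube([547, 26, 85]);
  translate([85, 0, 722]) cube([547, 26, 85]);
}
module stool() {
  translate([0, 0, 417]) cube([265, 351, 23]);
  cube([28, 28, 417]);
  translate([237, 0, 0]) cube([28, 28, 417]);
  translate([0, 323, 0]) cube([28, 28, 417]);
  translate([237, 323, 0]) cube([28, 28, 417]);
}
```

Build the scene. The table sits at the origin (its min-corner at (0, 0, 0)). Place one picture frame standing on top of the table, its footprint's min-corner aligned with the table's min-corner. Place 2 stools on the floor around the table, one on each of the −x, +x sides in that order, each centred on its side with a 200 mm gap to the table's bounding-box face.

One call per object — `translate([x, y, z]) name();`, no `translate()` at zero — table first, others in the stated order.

table();
translate([0, 0, 780]) picture_frame();
translate([-465, 318, 0]) stool();
translate([1115, 318, 0]) stool();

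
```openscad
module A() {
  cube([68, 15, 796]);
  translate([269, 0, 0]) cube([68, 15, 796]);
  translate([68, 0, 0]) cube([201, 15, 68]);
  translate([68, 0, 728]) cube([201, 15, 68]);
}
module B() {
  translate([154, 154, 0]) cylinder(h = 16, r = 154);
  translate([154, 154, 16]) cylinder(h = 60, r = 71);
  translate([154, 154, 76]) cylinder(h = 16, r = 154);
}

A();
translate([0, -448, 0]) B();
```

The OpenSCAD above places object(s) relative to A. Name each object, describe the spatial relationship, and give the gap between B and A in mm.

A is a picture frame. B is a spool. The spool is on the floor beside the picture frame on its −y side. The gap between the spool and the picture frame is 140 mm.

The spool's nearest face is 140 mm from the picture frame's −y face.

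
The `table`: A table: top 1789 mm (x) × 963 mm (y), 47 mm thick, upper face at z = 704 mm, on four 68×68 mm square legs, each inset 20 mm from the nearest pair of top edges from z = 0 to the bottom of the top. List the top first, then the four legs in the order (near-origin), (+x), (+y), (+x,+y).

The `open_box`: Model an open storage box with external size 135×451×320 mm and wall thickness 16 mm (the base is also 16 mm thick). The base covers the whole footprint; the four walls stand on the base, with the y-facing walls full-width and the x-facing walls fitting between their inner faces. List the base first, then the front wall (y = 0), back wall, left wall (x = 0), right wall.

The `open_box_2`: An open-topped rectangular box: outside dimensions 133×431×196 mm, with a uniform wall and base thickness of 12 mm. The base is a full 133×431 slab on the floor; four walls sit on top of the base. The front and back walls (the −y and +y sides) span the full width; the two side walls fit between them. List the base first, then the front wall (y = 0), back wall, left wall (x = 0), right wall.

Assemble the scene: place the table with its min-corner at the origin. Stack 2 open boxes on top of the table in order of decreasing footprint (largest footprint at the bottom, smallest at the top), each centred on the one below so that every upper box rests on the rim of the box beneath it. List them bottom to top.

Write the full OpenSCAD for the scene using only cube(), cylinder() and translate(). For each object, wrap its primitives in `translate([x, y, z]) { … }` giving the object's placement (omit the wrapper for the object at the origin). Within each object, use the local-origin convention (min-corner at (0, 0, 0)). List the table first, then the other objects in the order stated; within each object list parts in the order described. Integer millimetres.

translate([0, 0, 657]) cube([1789, 963, 47]);
translate([20, 20, 0]) cube([68, 68, 657]);
translate([1701, 20, 0]) cube([68, 68, 657]);
translate([20, 875, 0]) cube([68, 68, 657]);
translate([1701, 875, 0]) cube([68, 68, 657]);
translate([827, 256, 704]) {
  cube([135, 451, 16]);
  translate([0, 0, 16]) cube([135, 16, 304]);
  translate([0, 435, 16]) cube([135, 16, 304]);
  translate([0, 16, 16]) cube([16, 419, 304]);
  translate([119, 16, 16]) cube([16, 419, 304]);
}
translate([828, 266, 1024]) {
  cube([133, 431, 12]);
  translate([0, 0, 12]) cube([133, 12, 184]);
  translate([0, 419, 12]) cube([133, 12, 184]);
  translate([0, 12, 12]) cube([12, 407, 184]);
  translate([121, 12, 12]) cube([12, 407, 184]);
}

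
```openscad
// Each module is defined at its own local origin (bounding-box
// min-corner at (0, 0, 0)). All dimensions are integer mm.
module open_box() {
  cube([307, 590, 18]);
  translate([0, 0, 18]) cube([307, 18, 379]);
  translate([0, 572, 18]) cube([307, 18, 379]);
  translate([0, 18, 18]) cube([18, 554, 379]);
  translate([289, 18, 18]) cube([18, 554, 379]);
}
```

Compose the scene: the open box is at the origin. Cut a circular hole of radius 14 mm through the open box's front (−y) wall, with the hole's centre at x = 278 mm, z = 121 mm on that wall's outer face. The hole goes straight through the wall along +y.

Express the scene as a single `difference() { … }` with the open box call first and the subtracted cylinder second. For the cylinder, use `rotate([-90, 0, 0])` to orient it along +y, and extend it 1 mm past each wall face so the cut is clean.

difference() {
  open_box();
  translate([278, -1, 121]) rotate([-90, 0, 0]) cylinder(h = 20, r = 14);
}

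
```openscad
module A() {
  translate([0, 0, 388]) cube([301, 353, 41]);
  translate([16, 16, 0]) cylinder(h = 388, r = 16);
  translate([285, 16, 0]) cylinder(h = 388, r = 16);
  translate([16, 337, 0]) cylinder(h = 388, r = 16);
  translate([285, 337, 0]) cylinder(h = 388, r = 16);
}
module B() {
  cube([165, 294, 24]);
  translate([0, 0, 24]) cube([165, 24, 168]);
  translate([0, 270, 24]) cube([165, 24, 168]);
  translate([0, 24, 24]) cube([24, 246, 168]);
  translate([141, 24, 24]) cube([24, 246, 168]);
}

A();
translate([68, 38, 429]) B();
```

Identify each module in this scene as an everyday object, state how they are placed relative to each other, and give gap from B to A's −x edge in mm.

The open box's min-x is at 68; the stool's min-x is 0; gap = 68 mm.

A is a stool. B is an open box. The open box is on top of the stool. The gap from the open box to the stool's −x edge is 68 mm.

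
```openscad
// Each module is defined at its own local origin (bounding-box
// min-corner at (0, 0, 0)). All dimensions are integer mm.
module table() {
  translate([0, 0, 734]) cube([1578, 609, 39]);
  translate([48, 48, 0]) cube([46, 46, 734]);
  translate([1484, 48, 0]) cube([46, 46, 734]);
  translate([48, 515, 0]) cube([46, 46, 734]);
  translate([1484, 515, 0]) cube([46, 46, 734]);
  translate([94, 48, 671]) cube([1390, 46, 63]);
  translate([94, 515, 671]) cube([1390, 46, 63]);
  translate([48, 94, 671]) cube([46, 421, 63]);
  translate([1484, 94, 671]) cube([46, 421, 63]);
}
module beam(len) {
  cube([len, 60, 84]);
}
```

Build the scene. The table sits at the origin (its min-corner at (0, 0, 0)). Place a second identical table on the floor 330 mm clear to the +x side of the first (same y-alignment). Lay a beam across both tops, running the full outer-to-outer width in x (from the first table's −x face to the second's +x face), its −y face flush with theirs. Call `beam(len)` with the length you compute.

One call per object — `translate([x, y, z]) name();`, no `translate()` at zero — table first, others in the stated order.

table();
translate([1908, 0, 0]) table();
translate([0, 0, 773]) beam(3486);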